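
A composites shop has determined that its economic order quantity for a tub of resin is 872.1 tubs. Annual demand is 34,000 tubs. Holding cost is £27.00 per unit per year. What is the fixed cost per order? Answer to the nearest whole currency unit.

Invert the EOQ relation Q*² = 2DS/H.
From Q* = √(2DS/H): S = Q*²H / (2D) = 872.1² × 27 / (2 × 34,000) = 301.9864.

S ≈ £302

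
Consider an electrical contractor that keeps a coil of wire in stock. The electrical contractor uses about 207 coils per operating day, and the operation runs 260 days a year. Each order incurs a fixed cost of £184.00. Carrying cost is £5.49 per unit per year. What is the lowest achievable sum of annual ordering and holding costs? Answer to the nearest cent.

TC* ≈ £10,427.54

Annual demand D = 207 × 260 = 53,820.
EOQ = √(2DS/H) = √(2 × 53,820 × 184 / 5.49) ≈ 1899.37.
At Q*, ordering cost (D/Q*)S equals holding cost (Q*/2)H, each = √(DSH/2).
Minimum total = √(2DSH) = √(2 × 53,820 × 184 × 5.49) ≈ 10427.542.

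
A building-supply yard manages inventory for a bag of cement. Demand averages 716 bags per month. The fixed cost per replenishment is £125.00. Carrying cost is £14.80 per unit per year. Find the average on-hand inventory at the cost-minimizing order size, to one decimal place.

Average inventory ≈ 190.5 bags

Annual demand D = 716 × 12 = 8,592.
Q* = √(2DS/H) = √(2 × 8,592 × 125 / 14.8) ≈ 380.97.
Average inventory = Q*/2 ≈ 380.97 / 2 = 190.483.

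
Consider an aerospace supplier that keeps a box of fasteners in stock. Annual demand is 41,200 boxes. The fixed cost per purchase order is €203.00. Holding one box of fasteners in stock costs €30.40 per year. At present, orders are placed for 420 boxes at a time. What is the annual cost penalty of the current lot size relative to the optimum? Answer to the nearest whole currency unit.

EOQ = √(2DS/H) = √(2 × 41,200 × 203 / 30.4) ≈ 741.78.
Cost at Q* = (D/Q*)S + (Q*/2)H = √(2DSH) ≈ €22,550.10.
Cost at Q = 420: (41,200/420)×203 + (420/2)×30.4 = €19,913.33 + €6,384.00 = €26,297.33.
Excess = €26,297.33 − €22,550.10 = €3,747.24.

Extra cost ≈ €3,747 per year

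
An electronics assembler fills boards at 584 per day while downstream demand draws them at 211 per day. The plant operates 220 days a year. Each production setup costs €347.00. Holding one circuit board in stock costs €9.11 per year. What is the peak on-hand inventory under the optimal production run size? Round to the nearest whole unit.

Annual demand D = 211 × 220 = 46,420.
Production build-up factor (1 − d/p) = 1 − 211/584 = 0.6387.
Q* = √(2DS / (H(1 − d/p))) = √(2 × 46,420 × 347 / (9.11 × 0.6387)).
= √(32,215,480 / 5.8185) ≈ 2353.017.
Maximum inventory = Q*(1 − d/p) = 2353.017 × 0.6387 ≈ 1502.869.

I_max ≈ 1,503 boards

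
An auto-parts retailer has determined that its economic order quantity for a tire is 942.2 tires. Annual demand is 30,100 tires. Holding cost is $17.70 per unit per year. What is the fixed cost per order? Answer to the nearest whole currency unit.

Squaring Q* = √(2DS/H) gives Q*² = 2DS/H.
From Q* = √(2DS/H): S = Q*²H / (2D) = 942.2² × 17.7 / (2 × 30,100) = 261.0135.

S ≈ $261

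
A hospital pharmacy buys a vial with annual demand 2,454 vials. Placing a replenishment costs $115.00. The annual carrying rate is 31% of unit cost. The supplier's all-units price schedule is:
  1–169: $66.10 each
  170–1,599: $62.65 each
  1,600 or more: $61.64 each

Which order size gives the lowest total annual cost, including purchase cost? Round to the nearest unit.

Holding cost per unit per year at price C is H = 0.31·C.
Evaluate total cost at each tier's feasible EOQ or, if the EOQ is below the tier, at the tier's minimum quantity.
EOQ at $66.10 = 166.0 (feasible in tier 1): TC = 2,454×$66.10 + (2,454/166.0)×115 + (166.0/2)×0.31×$66.10 = $165,610.21.
EOQ at $62.65 = 170.5 (feasible in tier 2): TC = 2,454×$62.65 + (2,454/170.5)×115 + (170.5/2)×0.31×$62.65 = $157,053.97.
EOQ at $61.64 = 171.9 < 1600, so use break Q=1600: TC = 2,454×$61.64 + (2,454/1600.0)×115 + (1600.0/2)×0.31×$61.64 = $166,727.66.
Lowest total cost is $157,053.97 at Q = 170.5.

Q* ≈ 170 vials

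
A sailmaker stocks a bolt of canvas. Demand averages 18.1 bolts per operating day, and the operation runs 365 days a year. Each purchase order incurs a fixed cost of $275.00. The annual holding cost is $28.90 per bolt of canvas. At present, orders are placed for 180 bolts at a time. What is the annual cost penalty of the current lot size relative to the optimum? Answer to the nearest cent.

Annual demand D = 18.1 × 365 = 6,606.5.
EOQ = √(2DS/H) = √(2 × 6,606.5 × 275 / 28.9) ≈ 354.58.
Cost at Q* = (D/Q*)S + (Q*/2)H = √(2DSH) ≈ $10,247.45.
Cost at Q = 180: (6,606.5/180)×275 + (180/2)×28.9 = $10,093.26 + $2,601.00 = $12,694.26.
Excess = $12,694.26 − $10,247.45 = $2,446.81.

Extra cost ≈ $2,446.81 per year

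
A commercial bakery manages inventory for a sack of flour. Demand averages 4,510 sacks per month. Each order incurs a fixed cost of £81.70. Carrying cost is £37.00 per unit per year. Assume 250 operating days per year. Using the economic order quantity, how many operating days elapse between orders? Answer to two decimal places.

Annual demand D = 4,510 × 12 = 54,120.
The optimal lot size = √(2DS/H) = √(2 × 54,120 × 81.7 / 37) ≈ 488.88.
Cycle time = Q*/D × 250 = 488.88 / 54,120 × 250 ≈ 2.258 days.

T ≈ 2.26 days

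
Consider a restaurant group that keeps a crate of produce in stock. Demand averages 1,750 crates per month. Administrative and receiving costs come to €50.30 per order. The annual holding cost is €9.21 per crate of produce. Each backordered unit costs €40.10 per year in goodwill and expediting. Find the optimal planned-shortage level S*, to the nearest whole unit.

S* ≈ 99 crates

Annual demand D = 1,750 × 12 = 21,000.
With planned backorders, Q* = √(2DS/H) · √((H+B)/B).
√(2DS/H) = √(2 × 21,000 × 50.3 / 9.21) = 478.937.
√((H+B)/B) = √((9.21+40.1)/40.1) = 1.1089.
Q* ≈ 531.097.
S* = Q* · H/(H+B) = 531.097 × 9.21/49.31 ≈ 99.197.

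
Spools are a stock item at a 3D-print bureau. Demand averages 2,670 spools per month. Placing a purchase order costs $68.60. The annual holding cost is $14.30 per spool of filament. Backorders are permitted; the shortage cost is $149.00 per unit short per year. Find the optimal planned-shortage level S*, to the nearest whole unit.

Annual demand D = 2,670 × 12 = 32,040.
With planned backorders, Q* = √(2DS/H) · √((H+B)/B).
√(2DS/H) = √(2 × 32,040 × 68.6 / 14.3) = 554.441.
√((H+B)/B) = √((14.3+149)/149) = 1.0469.
Q* ≈ 580.437.
S* = Q* · H/(H+B) = 580.437 × 14.3/163.3 ≈ 50.828.

S* ≈ 51 spools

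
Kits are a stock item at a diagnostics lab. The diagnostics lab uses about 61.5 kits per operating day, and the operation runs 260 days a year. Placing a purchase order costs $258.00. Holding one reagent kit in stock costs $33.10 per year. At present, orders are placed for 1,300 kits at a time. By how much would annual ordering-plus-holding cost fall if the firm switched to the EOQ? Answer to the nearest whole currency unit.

Extra cost ≈ $8,163 per year

Annual demand D = 61.5 × 260 = 15,990.
EOQ = √(2DS/H) = √(2 × 15,990 × 258 / 33.1) ≈ 499.27.
Cost at Q* = (D/Q*)S + (Q*/2)H = √(2DSH) ≈ $16,525.82.
Cost at Q = 1,300: (15,990/1,300)×258 + (1,300/2)×33.1 = $3,173.40 + $21,515.00 = $24,688.40.
Excess = $24,688.40 − $16,525.82 = $8,162.58.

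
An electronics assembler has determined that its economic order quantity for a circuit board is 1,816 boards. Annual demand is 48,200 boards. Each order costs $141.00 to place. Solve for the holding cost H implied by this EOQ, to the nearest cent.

Squaring Q* = √(2DS/H) gives Q*² = 2DS/H.
From Q* = √(2DS/H): H = 2DS / Q*² = 2 × 48,200 × 141 / 1,816² = 4.1216.

H ≈ $4.12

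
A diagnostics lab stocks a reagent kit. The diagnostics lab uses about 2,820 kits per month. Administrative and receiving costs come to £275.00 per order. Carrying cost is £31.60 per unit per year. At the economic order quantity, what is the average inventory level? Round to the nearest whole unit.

Annual demand D = 2,820 × 12 = 33,840.
Q* = √(2DS/H) = √(2 × 33,840 × 275 / 31.6) ≈ 767.46.
Average inventory = Q*/2 ≈ 767.46 / 2 = 383.728.

Average inventory ≈ 384 kits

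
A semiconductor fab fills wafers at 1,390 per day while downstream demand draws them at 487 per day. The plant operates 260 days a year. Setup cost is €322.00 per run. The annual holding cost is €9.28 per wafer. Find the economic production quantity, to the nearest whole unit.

Annual demand D = 487 × 260 = 126,620.
Production build-up factor (1 − d/p) = 1 − 487/1,390 = 0.6496.
Q* = √(2DS / (H(1 − d/p))) = √(2 × 126,620 × 322 / (9.28 × 0.6496)).
= √(81,543,280 / 6.0287) ≈ 3677.762.

Q* ≈ 3,678 wafers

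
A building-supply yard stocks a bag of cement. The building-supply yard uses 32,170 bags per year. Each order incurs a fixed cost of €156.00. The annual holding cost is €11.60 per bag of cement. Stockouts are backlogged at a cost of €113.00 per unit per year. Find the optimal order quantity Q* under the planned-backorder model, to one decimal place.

With planned backorders, Q* = √(2DS/H) · √((H+B)/B).
√(2DS/H) = √(2 × 32,170 × 156 / 11.6) = 930.195.
√((H+B)/B) = √((11.6+113)/113) = 1.0501.
Q* ≈ 976.773.

Q* ≈ 976.8 bags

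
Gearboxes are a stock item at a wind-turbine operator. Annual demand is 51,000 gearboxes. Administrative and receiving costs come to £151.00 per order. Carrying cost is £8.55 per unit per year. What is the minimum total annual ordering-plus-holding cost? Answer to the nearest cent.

TC* ≈ £11,475.50

The optimal lot size = √(2DS/H) = √(2 × 51,000 × 151 / 8.55) ≈ 1342.16.
At Q*, ordering cost (D/Q*)S equals holding cost (Q*/2)H, each = √(DSH/2).
Minimum total = √(2DSH) = √(2 × 51,000 × 151 × 8.55) ≈ 11475.500.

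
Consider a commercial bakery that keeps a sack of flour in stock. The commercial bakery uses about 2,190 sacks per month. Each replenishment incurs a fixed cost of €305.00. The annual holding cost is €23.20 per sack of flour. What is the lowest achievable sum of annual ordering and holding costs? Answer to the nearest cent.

Annual demand D = 2,190 × 12 = 26,280.
Q* = √(2DS/H) = √(2 × 26,280 × 305 / 23.2) ≈ 831.25.
At the optimum the two cost components are equal, so total cost = 2·(Q*/2)H = Q*·H.
Minimum total = √(2DSH) = √(2 × 26,280 × 305 × 23.2) ≈ 19285.086.

TC* ≈ €19,285.09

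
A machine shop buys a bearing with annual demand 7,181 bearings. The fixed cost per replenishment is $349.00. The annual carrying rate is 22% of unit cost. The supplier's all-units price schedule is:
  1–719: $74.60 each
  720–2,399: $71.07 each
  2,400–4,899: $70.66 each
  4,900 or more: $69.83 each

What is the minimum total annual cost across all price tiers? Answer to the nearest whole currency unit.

TC* ≈ $519,463

Holding cost per unit per year at price C is H = 0.22·C.
Evaluate total cost at each tier's feasible EOQ or, if the EOQ is below the tier, at the tier's minimum quantity.
EOQ at $74.60 = 552.6 (feasible in tier 1): TC = 7,181×$74.60 + (7,181/552.6)×349 + (552.6/2)×0.22×$74.60 = $544,772.47.
EOQ at $71.07 = 566.2 < 720, so use break Q=720: TC = 7,181×$71.07 + (7,181/720.0)×349 + (720.0/2)×0.22×$71.07 = $519,463.20.
EOQ at $70.66 = 567.8 < 2400, so use break Q=2400: TC = 7,181×$70.66 + (7,181/2400.0)×349 + (2400.0/2)×0.22×$70.66 = $527,107.94.
EOQ at $69.83 = 571.2 < 4900, so use break Q=4900: TC = 7,181×$69.83 + (7,181/4900.0)×349 + (4900.0/2)×0.22×$69.83 = $539,599.06.
Lowest total cost among the candidates is at Q = 720.0.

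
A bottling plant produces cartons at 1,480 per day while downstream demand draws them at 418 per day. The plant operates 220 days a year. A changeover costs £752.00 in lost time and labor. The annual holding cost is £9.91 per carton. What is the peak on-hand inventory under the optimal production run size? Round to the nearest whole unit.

I_max ≈ 3,165 cartons

Annual demand D = 418 × 220 = 91,960.
Production build-up factor (1 − d/p) = 1 − 418/1,480 = 0.7176.
Q* = √(2DS / (H(1 − d/p))) = √(2 × 91,960 × 752 / (9.91 × 0.7176)).
= √(138,307,840 / 7.1111) ≈ 4410.168.
Maximum inventory = Q*(1 − d/p) = 4410.168 × 0.7176 ≈ 3164.594.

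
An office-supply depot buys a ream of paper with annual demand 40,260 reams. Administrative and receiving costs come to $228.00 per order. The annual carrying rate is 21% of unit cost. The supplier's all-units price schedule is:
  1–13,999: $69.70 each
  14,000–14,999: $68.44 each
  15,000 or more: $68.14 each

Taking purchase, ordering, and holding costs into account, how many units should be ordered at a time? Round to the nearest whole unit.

Q* ≈ 1,120 reams

Holding cost per unit per year at price C is H = 0.21·C.
Candidates are each tier's EOQ (if it falls in that tier) and each price-break quantity.
EOQ at $69.70 = 1119.9 (feasible in tier 1): TC = 40,260×$69.70 + (40,260/1119.9)×228 + (1119.9/2)×0.21×$69.70 = $2,822,514.51.
EOQ at $68.44 = 1130.2 < 14000, so use break Q=14000: TC = 40,260×$68.44 + (40,260/14000.0)×228 + (14000.0/2)×0.21×$68.44 = $2,856,656.86.
EOQ at $68.14 = 1132.7 < 15000, so use break Q=15000: TC = 40,260×$68.14 + (40,260/15000.0)×228 + (15000.0/2)×0.21×$68.14 = $2,851,248.85.
Lowest total cost is $2,822,514.51 at Q = 1119.9.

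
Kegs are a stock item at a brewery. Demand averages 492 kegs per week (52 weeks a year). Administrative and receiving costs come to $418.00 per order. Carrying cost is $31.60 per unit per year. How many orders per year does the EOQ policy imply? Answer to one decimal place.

Annual demand D = 492 × 52 = 25,584.
Q* = √(2DS/H) = √(2 × 25,584 × 418 / 31.6) ≈ 822.70.
Orders per year = D / Q* = 25,584 / 822.70 ≈ 31.097.

N ≈ 31.1 orders per year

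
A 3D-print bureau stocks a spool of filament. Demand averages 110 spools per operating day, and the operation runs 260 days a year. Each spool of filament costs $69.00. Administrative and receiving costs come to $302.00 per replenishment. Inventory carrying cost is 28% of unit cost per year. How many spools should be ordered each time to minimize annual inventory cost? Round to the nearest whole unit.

Annual demand D = 110 × 260 = 28,600.
Holding cost H = 0.28 × $69.00 = $19.3200 per unit per year.
EOQ = √(2DS / H) = √(2 × 28,600 × 302 / 19.32).
= √(17,274,400 / 19.32) = √894,120.0828 ≈ 945.579.

Q* ≈ 946 spools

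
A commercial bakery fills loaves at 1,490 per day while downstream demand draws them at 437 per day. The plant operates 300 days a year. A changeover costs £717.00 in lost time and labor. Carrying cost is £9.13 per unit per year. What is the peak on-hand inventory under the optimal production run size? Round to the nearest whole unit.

Annual demand D = 437 × 300 = 131,100.
Production build-up factor (1 − d/p) = 1 − 437/1,490 = 0.7067.
Q* = √(2DS / (H(1 − d/p))) = √(2 × 131,100 × 717 / (9.13 × 0.7067)).
= √(187,997,400 / 6.4523) ≈ 5397.833.
Maximum inventory = Q*(1 − d/p) = 5397.833 × 0.7067 ≈ 3814.710.

I_max ≈ 3,815 loaves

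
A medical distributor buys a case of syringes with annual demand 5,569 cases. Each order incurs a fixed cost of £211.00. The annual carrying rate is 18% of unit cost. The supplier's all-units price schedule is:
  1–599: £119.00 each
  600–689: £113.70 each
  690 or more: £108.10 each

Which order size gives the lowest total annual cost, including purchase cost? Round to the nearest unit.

Q* ≈ 690 cases

Holding cost per unit per year at price C is H = 0.18·C.
Candidates are each tier's EOQ (if it falls in that tier) and each price-break quantity.
EOQ at £119.00 = 331.2 (feasible in tier 1): TC = 5,569×£119.00 + (5,569/331.2)×211 + (331.2/2)×0.18×£119.00 = £669,806.04.
EOQ at £113.70 = 338.9 < 600, so use break Q=600: TC = 5,569×£113.70 + (5,569/600.0)×211 + (600.0/2)×0.18×£113.70 = £641,293.53.
EOQ at £108.10 = 347.5 < 690, so use break Q=690: TC = 5,569×£108.10 + (5,569/690.0)×211 + (690.0/2)×0.18×£108.10 = £610,424.89.
Lowest total cost is £610,424.89 at Q = 690.0.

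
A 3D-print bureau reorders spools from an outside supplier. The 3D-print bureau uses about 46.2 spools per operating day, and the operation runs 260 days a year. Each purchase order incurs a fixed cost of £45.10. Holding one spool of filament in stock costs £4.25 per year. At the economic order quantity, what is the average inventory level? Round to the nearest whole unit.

Average inventory ≈ 252 spools

Annual demand D = 46.2 × 260 = 12,012.
EOQ = √(2DS/H) = √(2 × 12,012 × 45.1 / 4.25) ≈ 504.91.
Average inventory = Q*/2 ≈ 504.91 / 2 = 252.456.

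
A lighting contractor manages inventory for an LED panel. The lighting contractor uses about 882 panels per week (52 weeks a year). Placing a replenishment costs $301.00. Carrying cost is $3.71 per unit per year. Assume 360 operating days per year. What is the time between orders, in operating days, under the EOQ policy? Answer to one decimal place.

Annual demand D = 882 × 52 = 45,864.
The optimal lot size = √(2DS/H) = √(2 × 45,864 × 301 / 3.71) ≈ 2728.02.
Cycle time = Q*/D × 360 = 2728.02 / 45,864 × 360 ≈ 21.413 days.

T ≈ 21.4 days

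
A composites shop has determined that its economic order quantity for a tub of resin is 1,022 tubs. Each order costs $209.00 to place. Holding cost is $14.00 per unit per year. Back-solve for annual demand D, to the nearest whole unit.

Squaring Q* = √(2DS/H) gives Q*² = 2DS/H.
From Q* = √(2DS/H): D = Q*²H / (2S) = 1,022² × 14 / (2 × 209) = 34982.718.

D ≈ 34,983 tubs per year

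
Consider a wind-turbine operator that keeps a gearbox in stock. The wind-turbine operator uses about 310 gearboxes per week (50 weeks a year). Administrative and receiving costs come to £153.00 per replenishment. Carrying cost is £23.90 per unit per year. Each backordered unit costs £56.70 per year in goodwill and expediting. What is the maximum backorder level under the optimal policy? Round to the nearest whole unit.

Annual demand D = 310 × 50 = 15,500.
With planned backorders, Q* = √(2DS/H) · √((H+B)/B).
√(2DS/H) = √(2 × 15,500 × 153 / 23.9) = 445.479.
√((H+B)/B) = √((23.9+56.7)/56.7) = 1.1923.
Q* ≈ 531.133.
S* = Q* · H/(H+B) = 531.133 × 23.9/80.6 ≈ 157.495.

S* ≈ 157 gearboxes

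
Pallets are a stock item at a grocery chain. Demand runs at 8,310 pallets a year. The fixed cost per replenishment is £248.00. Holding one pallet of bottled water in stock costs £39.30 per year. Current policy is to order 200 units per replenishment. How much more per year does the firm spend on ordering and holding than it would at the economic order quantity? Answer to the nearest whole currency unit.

EOQ = √(2DS/H) = √(2 × 8,310 × 248 / 39.3) ≈ 323.85.
Cost at Q* = (D/Q*)S + (Q*/2)H = √(2DSH) ≈ £12,727.34.
Cost at Q = 200: (8,310/200)×248 + (200/2)×39.3 = £10,304.40 + £3,930.00 = £14,234.40.
Excess = £14,234.40 − £12,727.34 = £1,507.06.

Extra cost ≈ £1,507 per year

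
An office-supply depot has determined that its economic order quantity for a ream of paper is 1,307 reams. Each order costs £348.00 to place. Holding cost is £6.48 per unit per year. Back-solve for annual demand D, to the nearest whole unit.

The basic EOQ model gives Q* = √(2DS/H); rearrange for the unknown.
From Q* = √(2DS/H): D = Q*²H / (2S) = 1,307² × 6.48 / (2 × 348) = 15904.387.

D ≈ 15,904 reams per year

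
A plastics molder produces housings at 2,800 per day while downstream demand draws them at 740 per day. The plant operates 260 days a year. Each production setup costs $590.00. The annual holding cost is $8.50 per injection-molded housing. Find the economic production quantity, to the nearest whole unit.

Annual demand D = 740 × 260 = 192,400.
Production build-up factor (1 − d/p) = 1 − 740/2,800 = 0.7357.
Q* = √(2DS / (H(1 − d/p))) = √(2 × 192,400 × 590 / (8.5 × 0.7357)).
= √(227,032,000 / 6.2536) ≈ 6025.311.

Q* ≈ 6,025 housings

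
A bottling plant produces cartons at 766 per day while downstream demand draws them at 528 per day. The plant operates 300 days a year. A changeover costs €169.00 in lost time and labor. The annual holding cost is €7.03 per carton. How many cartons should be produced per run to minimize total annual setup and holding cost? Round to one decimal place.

Annual demand D = 528 × 300 = 158,400.
Production build-up factor (1 − d/p) = 1 − 528/766 = 0.3107.
Q* = √(2DS / (H(1 − d/p))) = √(2 × 158,400 × 169 / (7.03 × 0.3107)).
= √(53,539,200 / 2.1843) ≈ 4950.900.

Q* ≈ 4,950.9 cartons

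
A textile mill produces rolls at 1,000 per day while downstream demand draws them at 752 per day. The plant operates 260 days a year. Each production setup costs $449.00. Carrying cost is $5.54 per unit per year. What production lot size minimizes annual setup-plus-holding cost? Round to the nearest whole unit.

Annual demand D = 752 × 260 = 195,520.
Production build-up factor (1 − d/p) = 1 − 752/1,000 = 0.2480.
Q* = √(2DS / (H(1 − d/p))) = √(2 × 195,520 × 449 / (5.54 × 0.2480)).
= √(175,576,960 / 1.3739) ≈ 11304.544.

Q* ≈ 11,305 rolls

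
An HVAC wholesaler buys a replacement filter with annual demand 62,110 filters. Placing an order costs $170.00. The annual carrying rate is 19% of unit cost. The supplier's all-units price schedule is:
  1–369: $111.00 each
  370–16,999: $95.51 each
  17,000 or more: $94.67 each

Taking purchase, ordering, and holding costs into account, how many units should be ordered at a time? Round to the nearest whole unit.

Holding cost per unit per year at price C is H = 0.19·C.
Candidates are each tier's EOQ (if it falls in that tier) and each price-break quantity.
Tier 1 ($111.00): EOQ = 1000.6 exceeds tier's upper bound 369, so this tier is dominated.
EOQ at $95.51 = 1078.7 (feasible in tier 2): TC = 62,110×$95.51 + (62,110/1078.7)×170 + (1078.7/2)×0.19×$95.51 = $5,951,701.99.
EOQ at $94.67 = 1083.5 < 17000, so use break Q=17000: TC = 62,110×$94.67 + (62,110/17000.0)×170 + (17000.0/2)×0.19×$94.67 = $6,033,466.85.
Lowest total cost is $5,951,701.99 at Q = 1078.7.

Q* ≈ 1,079 filters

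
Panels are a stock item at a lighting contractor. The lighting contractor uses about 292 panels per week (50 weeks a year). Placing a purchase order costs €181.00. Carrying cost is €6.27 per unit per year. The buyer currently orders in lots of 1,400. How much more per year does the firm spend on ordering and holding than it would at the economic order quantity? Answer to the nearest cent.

Extra cost ≈ €519.99 per year

Annual demand D = 292 × 50 = 14,600.
EOQ = √(2DS/H) = √(2 × 14,600 × 181 / 6.27) ≈ 918.11.
Cost at Q* = (D/Q*)S + (Q*/2)H = √(2DSH) ≈ €5,756.58.
Cost at Q = 1,400: (14,600/1,400)×181 + (1,400/2)×6.27 = €1,887.57 + €4,389.00 = €6,276.57.
Excess = €6,276.57 − €5,756.58 = €519.99.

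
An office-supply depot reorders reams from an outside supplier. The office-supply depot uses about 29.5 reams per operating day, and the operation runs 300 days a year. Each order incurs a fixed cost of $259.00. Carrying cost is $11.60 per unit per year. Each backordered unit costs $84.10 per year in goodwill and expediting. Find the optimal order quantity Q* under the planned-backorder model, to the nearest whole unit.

Annual demand D = 29.5 × 300 = 8,850.
With planned backorders, Q* = √(2DS/H) · √((H+B)/B).
√(2DS/H) = √(2 × 8,850 × 259 / 11.6) = 628.648.
√((H+B)/B) = √((11.6+84.1)/84.1) = 1.0667.
Q* ≈ 670.603.

Q* ≈ 671 reams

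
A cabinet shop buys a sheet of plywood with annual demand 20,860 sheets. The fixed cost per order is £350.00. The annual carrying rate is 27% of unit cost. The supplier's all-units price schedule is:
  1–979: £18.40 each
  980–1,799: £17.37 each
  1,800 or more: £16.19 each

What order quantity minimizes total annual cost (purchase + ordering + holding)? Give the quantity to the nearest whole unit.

Holding cost per unit per year at price C is H = 0.27·C.
For each price level, check whether its EOQ is feasible; otherwise the best quantity at that price is the breakpoint.
Tier 1 (£18.40): EOQ = 1714.4 exceeds tier's upper bound 979, so this tier is dominated.
EOQ at £17.37 = 1764.5 (feasible in tier 2): TC = 20,860×£17.37 + (20,860/1764.5)×350 + (1764.5/2)×0.27×£17.37 = £370,613.58.
EOQ at £16.19 = 1827.7 (feasible in tier 3): TC = 20,860×£16.19 + (20,860/1827.7)×350 + (1827.7/2)×0.27×£16.19 = £345,712.75.
Lowest total cost is £345,712.75 at Q = 1827.7.

Q* ≈ 1,828 sheets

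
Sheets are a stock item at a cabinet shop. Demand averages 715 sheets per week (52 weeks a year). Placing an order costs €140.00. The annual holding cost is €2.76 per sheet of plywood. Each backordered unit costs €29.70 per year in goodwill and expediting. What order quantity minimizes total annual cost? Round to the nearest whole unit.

Annual demand D = 715 × 52 = 37,180.
With planned backorders, Q* = √(2DS/H) · √((H+B)/B).
√(2DS/H) = √(2 × 37,180 × 140 / 2.76) = 1942.134.
√((H+B)/B) = √((2.76+29.7)/29.7) = 1.0454.
Q* ≈ 2030.370.

Q* ≈ 2,030 sheets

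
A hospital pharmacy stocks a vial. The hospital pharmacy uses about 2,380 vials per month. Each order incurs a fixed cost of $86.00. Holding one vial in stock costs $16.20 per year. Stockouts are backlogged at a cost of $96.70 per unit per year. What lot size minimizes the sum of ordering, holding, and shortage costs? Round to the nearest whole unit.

Annual demand D = 2,380 × 12 = 28,560.
With planned backorders, Q* = √(2DS/H) · √((H+B)/B).
√(2DS/H) = √(2 × 28,560 × 86 / 16.2) = 550.663.
√((H+B)/B) = √((16.2+96.7)/96.7) = 1.0805.
Q* ≈ 595.004.

Q* ≈ 595 vials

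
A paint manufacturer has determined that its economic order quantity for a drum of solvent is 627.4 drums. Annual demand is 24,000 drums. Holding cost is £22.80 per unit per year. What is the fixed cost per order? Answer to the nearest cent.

S ≈ £186.97

Squaring Q* = √(2DS/H) gives Q*² = 2DS/H.
From Q* = √(2DS/H): S = Q*²H / (2D) = 627.4² × 22.8 / (2 × 24,000) = 186.9746.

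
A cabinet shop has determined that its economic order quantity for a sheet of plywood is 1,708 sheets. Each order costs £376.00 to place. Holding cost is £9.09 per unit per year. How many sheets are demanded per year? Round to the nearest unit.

D ≈ 35,263 sheets per year

Squaring Q* = √(2DS/H) gives Q*² = 2DS/H.
From Q* = √(2DS/H): D = Q*²H / (2S) = 1,708² × 9.09 / (2 × 376) = 35263.204.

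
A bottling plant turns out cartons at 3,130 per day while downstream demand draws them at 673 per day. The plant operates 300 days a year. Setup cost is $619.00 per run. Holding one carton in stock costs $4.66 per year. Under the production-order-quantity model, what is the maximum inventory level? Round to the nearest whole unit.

Annual demand D = 673 × 300 = 201,900.
Production build-up factor (1 − d/p) = 1 − 673/3,130 = 0.7850.
Q* = √(2DS / (H(1 − d/p))) = √(2 × 201,900 × 619 / (4.66 × 0.7850)).
= √(249,952,200 / 3.658) ≈ 8266.185.
Maximum inventory = Q*(1 − d/p) = 8266.185 × 0.7850 ≈ 6488.823.

I_max ≈ 6,489 cartons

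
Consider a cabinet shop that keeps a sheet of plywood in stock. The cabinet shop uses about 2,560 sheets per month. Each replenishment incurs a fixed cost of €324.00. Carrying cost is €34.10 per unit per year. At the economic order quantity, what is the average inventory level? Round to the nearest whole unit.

Average inventory ≈ 382 sheets

Annual demand D = 2,560 × 12 = 30,720.
Q* = √(2DS/H) = √(2 × 30,720 × 324 / 34.1) ≈ 764.05.
Average inventory = Q*/2 ≈ 764.05 / 2 = 382.024.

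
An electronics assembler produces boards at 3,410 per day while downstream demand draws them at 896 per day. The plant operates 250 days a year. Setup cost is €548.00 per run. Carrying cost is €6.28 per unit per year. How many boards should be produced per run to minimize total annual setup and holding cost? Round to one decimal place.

Annual demand D = 896 × 250 = 224,000.
Production build-up factor (1 − d/p) = 1 − 896/3,410 = 0.7372.
Q* = √(2DS / (H(1 − d/p))) = √(2 × 224,000 × 548 / (6.28 × 0.7372)).
= √(245,504,000 / 4.6299) ≈ 7281.888.

Q* ≈ 7,281.9 boards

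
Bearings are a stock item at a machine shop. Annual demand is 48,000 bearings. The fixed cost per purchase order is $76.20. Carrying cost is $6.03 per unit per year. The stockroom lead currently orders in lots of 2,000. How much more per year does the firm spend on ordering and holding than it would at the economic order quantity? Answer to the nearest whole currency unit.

Extra cost ≈ $1,217 per year

EOQ = √(2DS/H) = √(2 × 48,000 × 76.2 / 6.03) ≈ 1101.42.
Cost at Q* = (D/Q*)S + (Q*/2)H = √(2DSH) ≈ $6,641.59.
Cost at Q = 2,000: (48,000/2,000)×76.2 + (2,000/2)×6.03 = $1,828.80 + $6,030.00 = $7,858.80.
Excess = $7,858.80 − $6,641.59 = $1,217.21.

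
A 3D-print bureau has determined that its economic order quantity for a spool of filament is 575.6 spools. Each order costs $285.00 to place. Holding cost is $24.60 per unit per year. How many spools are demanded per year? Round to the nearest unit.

Squaring Q* = √(2DS/H) gives Q*² = 2DS/H.
From Q* = √(2DS/H): D = Q*²H / (2S) = 575.6² × 24.6 / (2 × 285) = 14298.873.

D ≈ 14,299 spools per year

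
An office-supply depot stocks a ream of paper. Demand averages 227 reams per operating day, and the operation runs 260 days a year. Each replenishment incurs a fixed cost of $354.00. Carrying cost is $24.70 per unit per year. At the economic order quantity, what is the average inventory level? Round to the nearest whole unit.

Annual demand D = 227 × 260 = 59,020.
The optimal lot size = √(2DS/H) = √(2 × 59,020 × 354 / 24.7) ≈ 1300.67.
Average inventory = Q*/2 ≈ 1300.67 / 2 = 650.336.

Average inventory ≈ 650 reams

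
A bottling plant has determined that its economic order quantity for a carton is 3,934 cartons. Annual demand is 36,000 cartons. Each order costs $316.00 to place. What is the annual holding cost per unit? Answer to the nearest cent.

H ≈ $1.47

Invert the EOQ relation Q*² = 2DS/H.
From Q* = √(2DS/H): H = 2DS / Q*² = 2 × 36,000 × 316 / 3,934² = 1.4701.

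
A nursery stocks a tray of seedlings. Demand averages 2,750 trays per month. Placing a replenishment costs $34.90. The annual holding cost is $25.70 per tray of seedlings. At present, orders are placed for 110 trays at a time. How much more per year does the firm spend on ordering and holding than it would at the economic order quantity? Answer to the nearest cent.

Extra cost ≈ $4,189.52 per year

Annual demand D = 2,750 × 12 = 33,000.
EOQ = √(2DS/H) = √(2 × 33,000 × 34.9 / 25.7) ≈ 299.38.
Cost at Q* = (D/Q*)S + (Q*/2)H = √(2DSH) ≈ $7,693.98.
Cost at Q = 110: (33,000/110)×34.9 + (110/2)×25.7 = $10,470.00 + $1,413.50 = $11,883.50.
Excess = $11,883.50 − $7,693.98 = $4,189.52.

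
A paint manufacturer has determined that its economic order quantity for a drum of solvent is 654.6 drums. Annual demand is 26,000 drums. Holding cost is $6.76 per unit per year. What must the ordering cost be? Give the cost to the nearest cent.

S ≈ $55.71

Invert the EOQ relation Q*² = 2DS/H.
From Q* = √(2DS/H): S = Q*²H / (2D) = 654.6² × 6.76 / (2 × 26,000) = 55.7052.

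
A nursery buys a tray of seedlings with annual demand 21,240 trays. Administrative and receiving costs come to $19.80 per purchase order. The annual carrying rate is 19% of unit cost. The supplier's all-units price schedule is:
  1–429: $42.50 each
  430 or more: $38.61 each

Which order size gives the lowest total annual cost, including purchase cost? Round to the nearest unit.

Holding cost per unit per year at price C is H = 0.19·C.
For each price level, check whether its EOQ is feasible; otherwise the best quantity at that price is the breakpoint.
EOQ at $42.50 = 322.7 (feasible in tier 1): TC = 21,240×$42.50 + (21,240/322.7)×19.8 + (322.7/2)×0.19×$42.50 = $905,306.13.
EOQ at $38.61 = 338.6 < 430, so use break Q=430: TC = 21,240×$38.61 + (21,240/430.0)×19.8 + (430.0/2)×0.19×$38.61 = $822,631.65.
Lowest total cost is $822,631.65 at Q = 430.0.

Q* ≈ 430 trays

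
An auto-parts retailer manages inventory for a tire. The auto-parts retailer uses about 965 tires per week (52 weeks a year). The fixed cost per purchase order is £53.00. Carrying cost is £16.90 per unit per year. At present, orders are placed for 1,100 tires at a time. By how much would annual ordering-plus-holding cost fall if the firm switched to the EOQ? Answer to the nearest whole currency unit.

Annual demand D = 965 × 52 = 50,180.
EOQ = √(2DS/H) = √(2 × 50,180 × 53 / 16.9) ≈ 561.02.
Cost at Q* = (D/Q*)S + (Q*/2)H = √(2DSH) ≈ £9,481.16.
Cost at Q = 1,100: (50,180/1,100)×53 + (1,100/2)×16.9 = £2,417.76 + £9,295.00 = £11,712.76.
Excess = £11,712.76 − £9,481.16 = £2,231.60.

Extra cost ≈ £2,232 per year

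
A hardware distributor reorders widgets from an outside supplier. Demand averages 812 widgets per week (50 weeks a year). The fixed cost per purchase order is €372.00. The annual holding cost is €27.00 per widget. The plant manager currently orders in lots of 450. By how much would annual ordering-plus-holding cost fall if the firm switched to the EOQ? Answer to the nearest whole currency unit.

Extra cost ≈ €11,079 per year

Annual demand D = 812 × 50 = 40,600.
EOQ = √(2DS/H) = √(2 × 40,600 × 372 / 27) ≈ 1057.71.
Cost at Q* = (D/Q*)S + (Q*/2)H = √(2DSH) ≈ €28,558.24.
Cost at Q = 450: (40,600/450)×372 + (450/2)×27 = €33,562.67 + €6,075.00 = €39,637.67.
Excess = €39,637.67 − €28,558.24 = €11,079.43.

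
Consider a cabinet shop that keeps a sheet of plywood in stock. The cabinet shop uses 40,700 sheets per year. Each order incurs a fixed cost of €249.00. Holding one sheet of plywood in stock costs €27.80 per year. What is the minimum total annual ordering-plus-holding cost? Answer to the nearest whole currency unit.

TC* ≈ €23,737

EOQ = √(2DS/H) = √(2 × 40,700 × 249 / 27.8) ≈ 853.87.
At Q*, ordering cost (D/Q*)S equals holding cost (Q*/2)H, each = √(DSH/2).
Minimum total = √(2DSH) = √(2 × 40,700 × 249 × 27.8) ≈ 23737.462.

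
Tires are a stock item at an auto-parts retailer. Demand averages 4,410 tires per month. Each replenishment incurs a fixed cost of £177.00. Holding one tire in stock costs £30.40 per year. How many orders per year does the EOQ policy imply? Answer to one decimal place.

Annual demand D = 4,410 × 12 = 52,920.
The optimal lot size = √(2DS/H) = √(2 × 52,920 × 177 / 30.4) ≈ 785.01.
Orders per year = D / Q* = 52,920 / 785.01 ≈ 67.413.

N ≈ 67.4 orders per year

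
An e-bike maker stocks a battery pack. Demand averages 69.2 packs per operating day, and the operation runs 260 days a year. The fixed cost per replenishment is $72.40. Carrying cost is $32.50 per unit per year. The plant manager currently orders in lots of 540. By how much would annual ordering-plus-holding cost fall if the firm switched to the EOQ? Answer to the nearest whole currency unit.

Annual demand D = 69.2 × 260 = 17,992.
EOQ = √(2DS/H) = √(2 × 17,992 × 72.4 / 32.5) ≈ 283.13.
Cost at Q* = (D/Q*)S + (Q*/2)H = √(2DSH) ≈ $9,201.65.
Cost at Q = 540: (17,992/540)×72.4 + (540/2)×32.5 = $2,412.26 + $8,775.00 = $11,187.26.
Excess = $11,187.26 − $9,201.65 = $1,985.61.

Extra cost ≈ $1,986 per year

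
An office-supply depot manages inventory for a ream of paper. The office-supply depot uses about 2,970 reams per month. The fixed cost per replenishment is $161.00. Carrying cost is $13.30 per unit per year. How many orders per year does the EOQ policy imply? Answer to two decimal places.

N ≈ 38.37 orders per year

Annual demand D = 2,970 × 12 = 35,640.
The optimal lot size = √(2DS/H) = √(2 × 35,640 × 161 / 13.3) ≈ 928.90.
Orders per year = D / Q* = 35,640 / 928.90 ≈ 38.368.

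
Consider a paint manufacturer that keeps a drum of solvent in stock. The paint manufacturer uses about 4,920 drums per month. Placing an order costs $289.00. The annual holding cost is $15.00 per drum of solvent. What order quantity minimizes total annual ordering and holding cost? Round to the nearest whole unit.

Annual demand D = 4,920 × 12 = 59,040.
EOQ = √(2DS / H) = √(2 × 59,040 × 289 / 15).
= √(34,125,120 / 15) = √2,275,008 ≈ 1508.313.

Q* ≈ 1,508 drums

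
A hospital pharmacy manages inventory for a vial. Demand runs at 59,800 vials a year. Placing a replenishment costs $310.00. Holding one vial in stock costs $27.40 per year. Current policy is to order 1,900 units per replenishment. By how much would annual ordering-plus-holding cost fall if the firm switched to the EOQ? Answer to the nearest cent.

EOQ = √(2DS/H) = √(2 × 59,800 × 310 / 27.4) ≈ 1163.24.
Cost at Q* = (D/Q*)S + (Q*/2)H = √(2DSH) ≈ $31,872.91.
Cost at Q = 1,900: (59,800/1,900)×310 + (1,900/2)×27.4 = $9,756.84 + $26,030.00 = $35,786.84.
Excess = $35,786.84 − $31,872.91 = $3,913.93.

Extra cost ≈ $3,913.93 per year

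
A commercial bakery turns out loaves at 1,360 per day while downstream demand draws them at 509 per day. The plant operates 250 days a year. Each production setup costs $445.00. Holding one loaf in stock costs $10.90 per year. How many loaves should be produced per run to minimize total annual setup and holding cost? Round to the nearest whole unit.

Q* ≈ 4,075 loaves

Annual demand D = 509 × 250 = 127,250.
Production build-up factor (1 − d/p) = 1 − 509/1,360 = 0.6257.
Q* = √(2DS / (H(1 − d/p))) = √(2 × 127,250 × 445 / (10.9 × 0.6257)).
= √(113,252,500 / 6.8205) ≈ 4074.885.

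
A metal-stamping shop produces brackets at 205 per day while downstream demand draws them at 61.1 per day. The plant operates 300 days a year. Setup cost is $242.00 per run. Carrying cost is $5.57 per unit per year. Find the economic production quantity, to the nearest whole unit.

Annual demand D = 61.1 × 300 = 18,330.
Production build-up factor (1 − d/p) = 1 − 61.1/205 = 0.7020.
Q* = √(2DS / (H(1 − d/p))) = √(2 × 18,330 × 242 / (5.57 × 0.7020)).
= √(8,871,720 / 3.9099) ≈ 1506.339.

Q* ≈ 1,506 brackets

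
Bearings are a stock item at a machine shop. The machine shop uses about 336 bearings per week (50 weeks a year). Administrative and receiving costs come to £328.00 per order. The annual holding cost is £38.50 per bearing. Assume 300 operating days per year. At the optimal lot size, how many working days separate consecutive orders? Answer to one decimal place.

T ≈ 9.6 days

Annual demand D = 336 × 50 = 16,800.
EOQ = √(2DS/H) = √(2 × 16,800 × 328 / 38.5) ≈ 535.03.
Cycle time = Q*/D × 300 = 535.03 / 16,800 × 300 ≈ 9.554 days.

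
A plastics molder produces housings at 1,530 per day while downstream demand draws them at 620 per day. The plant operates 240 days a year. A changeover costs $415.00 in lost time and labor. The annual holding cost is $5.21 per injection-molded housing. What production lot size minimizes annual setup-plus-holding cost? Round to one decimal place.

Annual demand D = 620 × 240 = 148,800.
Production build-up factor (1 − d/p) = 1 − 620/1,530 = 0.5948.
Q* = √(2DS / (H(1 − d/p))) = √(2 × 148,800 × 415 / (5.21 × 0.5948)).
= √(123,504,000 / 3.0988) ≈ 6313.158.

Q* ≈ 6,313.2 housings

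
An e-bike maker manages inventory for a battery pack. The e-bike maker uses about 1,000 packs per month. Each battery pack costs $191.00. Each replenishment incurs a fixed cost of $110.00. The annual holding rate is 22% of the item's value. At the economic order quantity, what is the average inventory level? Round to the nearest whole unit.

Average inventory ≈ 125 packs

Annual demand D = 1,000 × 12 = 12,000.
Holding cost H = 0.22 × $191.00 = $42.0200 per unit per year.
EOQ = √(2DS/H) = √(2 × 12,000 × 110 / 42.02) ≈ 250.65.
Average inventory = Q*/2 ≈ 250.65 / 2 = 125.327.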